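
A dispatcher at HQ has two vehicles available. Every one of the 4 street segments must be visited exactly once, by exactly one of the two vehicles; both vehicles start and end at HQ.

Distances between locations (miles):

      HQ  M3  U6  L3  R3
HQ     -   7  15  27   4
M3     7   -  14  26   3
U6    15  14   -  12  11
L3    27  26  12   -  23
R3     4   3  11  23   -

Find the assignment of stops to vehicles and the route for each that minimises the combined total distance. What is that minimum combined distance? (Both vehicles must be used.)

Check every non-empty split of the stops between the two vehicles; for each half take its own optimal tour:
  {M3} + {U6, L3, R3}: 14 + 54 = 68
  {U6} + {M3, L3, R3}: 30 + 60 = 90
  {M3, U6} + {L3, R3}: 36 + 54 = 90
  {L3} + {M3, U6, R3}: 54 + 36 = 90
  {M3, L3} + {U6, R3}: 60 + 30 = 90
  {U6, L3} + {M3, R3}: 54 + 14 = 68
  … (7 splits in total)
Best: vehicle 1 HQ → M3 → HQ = 14; vehicle 2 HQ → U6 → L3 → R3 → HQ = 54; combined 68.

68 miles — the smallest possible combined total.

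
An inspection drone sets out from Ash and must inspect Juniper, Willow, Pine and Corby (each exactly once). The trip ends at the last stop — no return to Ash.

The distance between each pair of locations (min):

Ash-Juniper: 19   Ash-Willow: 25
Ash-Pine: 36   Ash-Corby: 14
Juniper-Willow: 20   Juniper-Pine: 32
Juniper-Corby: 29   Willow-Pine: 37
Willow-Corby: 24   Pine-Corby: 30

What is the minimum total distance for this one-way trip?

Minimum one-way distance = 90 min.

There are 4! = 24 possible orderings.
Ash - Juniper - Willow - Pine - Corby: 19+20+37+30 = 106
Ash - Juniper - Willow - Corby - Pine: 19+20+24+30 = 93
Ash - Juniper - Pine - Willow - Corby: 19+32+37+24 = 112
Ash - Juniper - Pine - Corby - Willow: 19+32+30+24 = 105
Ash - Juniper - Corby - Willow - Pine: 19+29+24+37 = 109
Ash - Juniper - Corby - Pine - Willow: 19+29+30+37 = 115
Ash - Willow - Juniper - Pine - Corby: 25+20+32+30 = 107
Ash - Willow - Juniper - Corby - Pine: 25+20+29+30 = 104
Ash - Willow - Pine - Juniper - Corby: 25+37+32+29 = 123
Ash - Willow - Pine - Corby - Juniper: 25+37+30+29 = 121
Ash - Willow - Corby - Juniper - Pine: 25+24+29+32 = 110
Ash - Willow - Corby - Pine - Juniper: 25+24+30+32 = 111
Ash - Pine - Juniper - Willow - Corby: 36+32+20+24 = 112
Ash - Pine - Juniper - Corby - Willow: 36+32+29+24 = 121
… (10 more)
Ash - Corby - Willow - Juniper - Pine: 14+24+20+32 = 90  ← best
The minimum is 90.
One shortest path: Ash → Corby → Willow → Juniper → Pine.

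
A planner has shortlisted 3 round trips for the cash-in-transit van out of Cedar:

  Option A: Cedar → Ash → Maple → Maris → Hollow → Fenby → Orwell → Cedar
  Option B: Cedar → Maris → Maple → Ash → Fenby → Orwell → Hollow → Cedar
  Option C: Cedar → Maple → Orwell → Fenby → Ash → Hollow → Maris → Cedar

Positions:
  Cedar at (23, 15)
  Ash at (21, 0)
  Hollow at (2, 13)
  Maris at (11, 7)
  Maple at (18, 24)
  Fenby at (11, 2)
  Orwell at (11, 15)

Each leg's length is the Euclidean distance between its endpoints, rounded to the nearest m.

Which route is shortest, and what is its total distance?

Shortest is Option C, total 92 m.

Option A: 15 + 24 + 18 + 11 + 14 + 13 + 12 = 107
Option B: 14 + 18 + 24 + 10 + 13 + 9 + 21 = 109
Option C: 10 + 11 + 13 + 10 + 23 + 11 + 14 = 92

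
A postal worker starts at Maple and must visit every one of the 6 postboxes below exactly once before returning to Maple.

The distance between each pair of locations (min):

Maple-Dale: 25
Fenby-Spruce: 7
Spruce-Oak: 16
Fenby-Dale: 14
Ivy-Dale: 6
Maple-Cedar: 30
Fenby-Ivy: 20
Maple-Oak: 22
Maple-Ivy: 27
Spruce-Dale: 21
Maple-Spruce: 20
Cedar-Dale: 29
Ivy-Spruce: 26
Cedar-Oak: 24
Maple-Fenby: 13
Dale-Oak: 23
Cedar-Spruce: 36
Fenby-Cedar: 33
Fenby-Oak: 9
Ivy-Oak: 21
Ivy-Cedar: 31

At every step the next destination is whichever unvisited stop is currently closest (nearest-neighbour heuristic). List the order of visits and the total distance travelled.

Total distance 122 min via the nearest-neighbour route Maple → Fenby → Spruce → Oak → Ivy → Dale → Cedar → Maple.

Maple → [Fenby:13 / Spruce:20 / Oak:22 / Dale:25 / Ivy:27 / Cedar:30] → Fenby (13)
Fenby → [Spruce:7 / Oak:9 / Dale:14 / Ivy:20 / Cedar:33] → Spruce (7)
Spruce → [Oak:16 / Dale:21 / Ivy:26 / Cedar:36] → Oak (16)
Oak → [Ivy:21 / Dale:23 / Cedar:24] → Ivy (21)
Ivy → [Dale:6 / Cedar:31] → Dale (6)
Dale → [Cedar:29] → Cedar (29)
Return Cedar→Maple: 30.
Total = 13 + 7 + 16 + 21 + 6 + 29 + 30 = 122.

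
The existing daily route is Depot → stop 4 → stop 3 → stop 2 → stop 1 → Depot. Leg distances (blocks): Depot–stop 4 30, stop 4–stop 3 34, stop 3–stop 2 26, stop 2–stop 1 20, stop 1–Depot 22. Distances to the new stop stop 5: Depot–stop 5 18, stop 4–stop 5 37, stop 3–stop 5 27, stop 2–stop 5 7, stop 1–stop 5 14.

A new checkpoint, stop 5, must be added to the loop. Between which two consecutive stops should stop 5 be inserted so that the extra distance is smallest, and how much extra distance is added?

Insertion cost between consecutive stops i–j is d(i,stop 5) + d(stop 5,j) − d(i,j):
  between Depot and stop 4: 18 + 37 − 30 = 25
  between stop 4 and stop 3: 37 + 27 − 34 = 30
  between stop 3 and stop 2: 27 + 7 − 26 = 8
  between stop 2 and stop 1: 7 + 14 − 20 = 1
  between stop 1 and Depot: 14 + 18 − 22 = 10
Cheapest insertion is between stop 2 and stop 1, adding 1.
New total = 132 + 1 = 133.

Minimum extra distance: 1 blocks, inserting stop 5 between stop 2 and stop 1.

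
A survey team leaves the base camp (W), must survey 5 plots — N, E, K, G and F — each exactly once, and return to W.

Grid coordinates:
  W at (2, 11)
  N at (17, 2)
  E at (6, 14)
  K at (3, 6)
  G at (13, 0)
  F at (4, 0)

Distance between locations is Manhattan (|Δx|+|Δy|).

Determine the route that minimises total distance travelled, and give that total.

Shortest round trip = 58.

W → N → E → K → G → F → W: 24+23+11+16+9+13 = 96
W → N → E → K → F → G → W: 24+23+11+7+9+22 = 96
W → N → E → G → K → F → W: 24+23+21+16+7+13 = 104
W → N → E → G → F → K → W: 24+23+21+9+7+6 = 90
W → N → E → F → K → G → W: 24+23+16+7+16+22 = 108
W → N → E → F → G → K → W: 24+23+16+9+16+6 = 94
W → N → K → E → G → F → W: 24+18+11+21+9+13 = 96
W → N → K → E → F → G → W: 24+18+11+16+9+22 = 100
W → N → K → G → E → F → W: 24+18+16+21+16+13 = 108
W → N → K → G → F → E → W: 24+18+16+9+16+7 = 90
W → N → K → F → E → G → W: 24+18+7+16+21+22 = 108
W → N → K → F → G → E → W: 24+18+7+9+21+7 = 86
W → N → G → E → K → F → W: 24+6+21+11+7+13 = 82
W → N → G → E → F → K → W: 24+6+21+16+7+6 = 80
… (46 more)
W → E → N → G → F → K → W: 7+23+6+9+7+6 = 58  ← best
The minimum is 58.
One optimal route: W → E → N → G → F → K → W (or its reverse).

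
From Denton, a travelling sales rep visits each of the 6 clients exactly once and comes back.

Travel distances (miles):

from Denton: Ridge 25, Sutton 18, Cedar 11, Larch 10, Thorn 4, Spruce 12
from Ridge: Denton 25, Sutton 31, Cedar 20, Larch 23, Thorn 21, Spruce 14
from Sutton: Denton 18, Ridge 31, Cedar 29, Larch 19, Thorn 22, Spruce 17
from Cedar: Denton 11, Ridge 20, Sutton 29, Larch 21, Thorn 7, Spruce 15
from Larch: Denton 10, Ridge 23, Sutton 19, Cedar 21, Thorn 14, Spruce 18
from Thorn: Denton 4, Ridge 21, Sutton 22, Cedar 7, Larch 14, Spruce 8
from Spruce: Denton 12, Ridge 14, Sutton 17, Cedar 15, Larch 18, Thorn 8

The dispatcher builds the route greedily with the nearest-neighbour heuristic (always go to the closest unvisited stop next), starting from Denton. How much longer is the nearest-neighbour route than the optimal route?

Excess over optimum: 9 miles.

From Denton: Thorn=4, Larch=10, Cedar=11, Spruce=12, Sutton=18, Ridge=25 → choose Thorn (4).
From Thorn: Cedar=7, Spruce=8, Larch=14, Ridge=21, Sutton=22 → choose Cedar (7).
From Cedar: Spruce=15, Ridge=20, Larch=21, Sutton=29 → choose Spruce (15).
From Spruce: Ridge=14, Sutton=17, Larch=18 → choose Ridge (14).
From Ridge: Larch=23, Sutton=31 → choose Larch (23).
From Larch: Sutton=19 → choose Sutton (19).
NN route Denton → Thorn → Cedar → Spruce → Ridge → Larch → Sutton → Denton costs 100.
Optimal: Denton → Larch → Sutton → Spruce → Ridge → Cedar → Thorn → Denton costs 91 (by enumerating all 360 distinct tours).
Excess = 100 − 91 = 9.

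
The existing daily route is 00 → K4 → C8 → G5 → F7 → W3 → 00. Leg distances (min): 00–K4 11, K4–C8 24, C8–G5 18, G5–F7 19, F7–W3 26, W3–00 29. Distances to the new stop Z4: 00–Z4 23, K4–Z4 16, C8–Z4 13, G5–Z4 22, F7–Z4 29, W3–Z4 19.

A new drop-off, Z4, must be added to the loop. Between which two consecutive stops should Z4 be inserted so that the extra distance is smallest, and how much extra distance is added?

Insertion cost between consecutive stops i–j is d(i,Z4) + d(Z4,j) − d(i,j):
  between 00 and K4: 23 + 16 − 11 = 28
  between K4 and C8: 16 + 13 − 24 = 5
  between C8 and G5: 13 + 22 − 18 = 17
  between G5 and F7: 22 + 29 − 19 = 32
  between F7 and W3: 29 + 19 − 26 = 22
  between W3 and 00: 19 + 23 − 29 = 13
Cheapest insertion is between K4 and C8, adding 5.
New total = 127 + 5 = 132.

+5 min — insert Z4 between K4 and C8.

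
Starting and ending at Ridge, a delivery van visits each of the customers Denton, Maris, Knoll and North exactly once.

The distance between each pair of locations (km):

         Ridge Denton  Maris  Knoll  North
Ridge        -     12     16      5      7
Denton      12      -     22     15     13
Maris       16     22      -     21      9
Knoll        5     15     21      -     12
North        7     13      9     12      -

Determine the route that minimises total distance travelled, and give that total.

With 4 stops there are 4!/2 = 12 distinct round trips (a route and its reverse cost the same).
Ridge→Denton→Maris→Knoll→North→Ridge: 12+22+21+12+7 = 74
Ridge→Denton→Maris→North→Knoll→Ridge: 12+22+9+12+5 = 60
Ridge→Denton→Knoll→Maris→North→Ridge: 12+15+21+9+7 = 64
Ridge→Denton→Knoll→North→Maris→Ridge: 12+15+12+9+16 = 64
Ridge→Denton→North→Maris→Knoll→Ridge: 12+13+9+21+5 = 60
Ridge→Denton→North→Knoll→Maris→Ridge: 12+13+12+21+16 = 74
Ridge→Maris→Denton→Knoll→North→Ridge: 16+22+15+12+7 = 72
Ridge→Maris→Denton→North→Knoll→Ridge: 16+22+13+12+5 = 68
Ridge→Maris→Knoll→Denton→North→Ridge: 16+21+15+13+7 = 72
Ridge→Maris→North→Denton→Knoll→Ridge: 16+9+13+15+5 = 58
Ridge→Knoll→Denton→Maris→North→Ridge: 5+15+22+9+7 = 58
Ridge→Knoll→Maris→Denton→North→Ridge: 5+21+22+13+7 = 68
The minimum is 58.
One optimal route: Ridge → Maris → North → Denton → Knoll → Ridge (or its reverse).

Minimum total distance: 58 km.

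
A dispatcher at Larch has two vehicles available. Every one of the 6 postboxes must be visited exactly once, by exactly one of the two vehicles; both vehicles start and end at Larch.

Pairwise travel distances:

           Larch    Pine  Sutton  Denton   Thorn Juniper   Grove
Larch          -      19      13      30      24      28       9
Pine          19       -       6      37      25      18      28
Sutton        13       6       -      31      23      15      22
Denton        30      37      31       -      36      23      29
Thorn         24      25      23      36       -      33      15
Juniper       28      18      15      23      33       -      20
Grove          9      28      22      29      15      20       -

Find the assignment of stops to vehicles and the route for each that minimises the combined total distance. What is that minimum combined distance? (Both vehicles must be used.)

138 — the smallest possible combined total.

Try each way of splitting the stops between the two vehicles (each non-empty) and, for each split, find the best tour for each vehicle:
  {Pine} + {Sutton, Denton, Thorn, Juniper, Grove}: 38 + 111 = 149
  {Sutton} + {Pine, Denton, Thorn, Juniper, Grove}: 26 + 120 = 146
  {Pine, Sutton} + {Denton, Thorn, Juniper, Grove}: 38 + 110 = 148
  {Denton} + {Pine, Sutton, Thorn, Juniper, Grove}: 60 + 94 = 154
  {Pine, Denton} + {Sutton, Thorn, Juniper, Grove}: 86 + 85 = 171
  {Sutton, Denton} + {Pine, Thorn, Juniper, Grove}: 74 + 94 = 168
  … (31 splits in total)
  {Pine, Sutton, Denton, Juniper} + {Thorn, Grove}: 90 + 48 = 138  ← best
Best: vehicle 1 Larch → Sutton → Pine → Juniper → Denton → Larch = 90; vehicle 2 Larch → Thorn → Grove → Larch = 48; combined 138.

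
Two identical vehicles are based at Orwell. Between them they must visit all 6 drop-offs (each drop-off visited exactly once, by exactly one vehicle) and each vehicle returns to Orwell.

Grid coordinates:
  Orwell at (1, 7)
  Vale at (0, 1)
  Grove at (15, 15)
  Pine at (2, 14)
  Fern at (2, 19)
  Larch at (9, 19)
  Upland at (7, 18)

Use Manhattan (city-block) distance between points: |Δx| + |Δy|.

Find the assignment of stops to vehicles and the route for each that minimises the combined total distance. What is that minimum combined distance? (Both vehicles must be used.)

68 — the smallest possible combined total.

There are 2^5 − 1 = 31 ways to divide the 6 stops into two non-empty groups. For each, the best each vehicle can do is its own shortest tour through its group:
  {Vale} + {Grove, Pine, Fern, Larch, Upland}: 14 + 54 = 68
  {Grove} + {Vale, Pine, Fern, Larch, Upland}: 44 + 54 = 98
  {Vale, Grove} + {Pine, Fern, Larch, Upland}: 58 + 40 = 98
  {Pine} + {Vale, Grove, Fern, Larch, Upland}: 16 + 68 = 84
  {Vale, Pine} + {Grove, Fern, Larch, Upland}: 30 + 54 = 84
  {Grove, Pine} + {Vale, Fern, Larch, Upland}: 44 + 54 = 98
  … (31 splits in total)
Best: vehicle 1 Orwell → Vale → Orwell = 14; vehicle 2 Orwell → Grove → Larch → Upland → Fern → Pine → Orwell = 54; combined 68.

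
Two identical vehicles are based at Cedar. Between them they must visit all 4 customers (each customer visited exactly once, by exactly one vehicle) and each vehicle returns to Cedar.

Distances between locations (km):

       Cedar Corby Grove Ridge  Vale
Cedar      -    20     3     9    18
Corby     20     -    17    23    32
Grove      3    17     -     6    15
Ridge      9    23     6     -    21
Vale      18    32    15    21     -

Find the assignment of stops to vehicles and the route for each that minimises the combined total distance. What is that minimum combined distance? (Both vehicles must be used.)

There are 2^3 − 1 = 7 ways to divide the 4 stops into two non-empty groups. For each, the best each vehicle can do is its own shortest tour through its group:
  {Corby} + {Grove, Ridge, Vale}: 40 + 48 = 88
  {Grove} + {Corby, Ridge, Vale}: 6 + 82 = 88
  {Corby, Grove} + {Ridge, Vale}: 40 + 48 = 88
  {Ridge} + {Corby, Grove, Vale}: 18 + 70 = 88
  {Corby, Ridge} + {Grove, Vale}: 52 + 36 = 88
  {Grove, Ridge} + {Corby, Vale}: 18 + 70 = 88
  … (7 splits in total)
Best: vehicle 1 Cedar → Corby → Cedar = 40; vehicle 2 Cedar → Grove → Ridge → Vale → Cedar = 48; combined 88.

Minimum combined distance: 88 km.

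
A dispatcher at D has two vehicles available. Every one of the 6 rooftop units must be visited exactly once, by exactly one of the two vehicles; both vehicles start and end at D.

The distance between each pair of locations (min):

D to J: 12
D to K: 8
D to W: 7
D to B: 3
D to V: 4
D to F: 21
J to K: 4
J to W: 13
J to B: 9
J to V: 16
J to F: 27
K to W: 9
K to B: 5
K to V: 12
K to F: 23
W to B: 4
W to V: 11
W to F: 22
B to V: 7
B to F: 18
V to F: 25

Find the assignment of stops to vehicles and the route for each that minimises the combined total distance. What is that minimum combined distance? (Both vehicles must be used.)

76 min — the smallest possible combined total.

There are 2^5 − 1 = 31 ways to divide the 6 stops into two non-empty groups. For each, the best each vehicle can do is its own shortest tour through its group:
  {J} + {K, W, B, V, F}: 24 + 68 = 92
  {K} + {J, W, B, V, F}: 16 + 76 = 92
  {J, K} + {W, B, V, F}: 24 + 58 = 82
  {W} + {J, K, B, V, F}: 14 + 68 = 82
  {J, W} + {K, B, V, F}: 32 + 60 = 92
  {K, W} + {J, B, V, F}: 24 + 68 = 92
  … (31 splits in total)
  {V} + {J, K, W, B, F}: 8 + 68 = 76  ← best
Best: vehicle 1 D → V → D = 8; vehicle 2 D → J → K → W → B → F → D = 68; combined 76.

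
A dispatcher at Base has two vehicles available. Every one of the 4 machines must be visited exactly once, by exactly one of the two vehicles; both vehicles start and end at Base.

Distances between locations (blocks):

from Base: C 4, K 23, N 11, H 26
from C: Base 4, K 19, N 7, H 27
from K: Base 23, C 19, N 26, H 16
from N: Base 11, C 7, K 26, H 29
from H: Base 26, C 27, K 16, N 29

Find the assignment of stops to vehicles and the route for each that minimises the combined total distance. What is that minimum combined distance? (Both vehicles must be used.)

87 blocks — the smallest possible combined total.

Check every non-empty split of the stops between the two vehicles; for each half take its own optimal tour:
  {C} + {K, N, H}: 8 + 79 = 87
  {K} + {C, N, H}: 46 + 66 = 112
  {C, K} + {N, H}: 46 + 66 = 112
  {N} + {C, K, H}: 22 + 65 = 87
  {C, N} + {K, H}: 22 + 65 = 87
  {K, N} + {C, H}: 60 + 57 = 117
  … (7 splits in total)
Best: vehicle 1 Base → C → Base = 8; vehicle 2 Base → K → H → N → Base = 79; combined 87.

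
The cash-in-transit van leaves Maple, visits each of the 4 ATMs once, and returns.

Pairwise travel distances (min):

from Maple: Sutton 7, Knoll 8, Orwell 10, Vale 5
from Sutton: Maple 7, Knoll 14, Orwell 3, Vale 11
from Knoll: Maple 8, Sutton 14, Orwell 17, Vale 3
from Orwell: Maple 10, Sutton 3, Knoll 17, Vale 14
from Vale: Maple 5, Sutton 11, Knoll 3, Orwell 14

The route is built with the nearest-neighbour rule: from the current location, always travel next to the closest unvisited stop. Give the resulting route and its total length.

Total distance 35 min via the nearest-neighbour route Maple → Vale → Knoll → Sutton → Orwell → Maple.

Maple → [Vale:5 / Sutton:7 / Knoll:8 / Orwell:10] → Vale (5)
Vale → [Knoll:3 / Sutton:11 / Orwell:14] → Knoll (3)
Knoll → [Sutton:14 / Orwell:17] → Sutton (14)
Sutton → [Orwell:3] → Orwell (3)
Return Orwell→Maple: 10.
Total = 5 + 3 + 14 + 3 + 10 = 35.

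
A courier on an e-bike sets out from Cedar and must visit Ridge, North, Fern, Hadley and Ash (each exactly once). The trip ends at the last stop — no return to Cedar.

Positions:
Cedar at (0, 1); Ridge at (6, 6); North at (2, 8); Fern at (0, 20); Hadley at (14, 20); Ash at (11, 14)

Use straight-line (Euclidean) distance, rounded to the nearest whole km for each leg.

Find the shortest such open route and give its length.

Minimum one-way distance = 41 km.

There are 5! = 120 possible orderings.
Cedar→Ridge→North→Fern→Hadley→Ash: 8+4+12+14+7 = 45
Cedar→Ridge→North→Fern→Ash→Hadley: 8+4+12+13+7 = 44
Cedar→Ridge→North→Hadley→Fern→Ash: 8+4+17+14+13 = 56
Cedar→Ridge→North→Hadley→Ash→Fern: 8+4+17+7+13 = 49
Cedar→Ridge→North→Ash→Fern→Hadley: 8+4+11+13+14 = 50
Cedar→Ridge→North→Ash→Hadley→Fern: 8+4+11+7+14 = 44
Cedar→Ridge→Fern→North→Hadley→Ash: 8+15+12+17+7 = 59
Cedar→Ridge→Fern→North→Ash→Hadley: 8+15+12+11+7 = 53
Cedar→Ridge→Fern→Hadley→North→Ash: 8+15+14+17+11 = 65
Cedar→Ridge→Fern→Hadley→Ash→North: 8+15+14+7+11 = 55
Cedar→Ridge→Fern→Ash→North→Hadley: 8+15+13+11+17 = 64
Cedar→Ridge→Fern→Ash→Hadley→North: 8+15+13+7+17 = 60
Cedar→Ridge→Hadley→North→Fern→Ash: 8+16+17+12+13 = 66
Cedar→Ridge→Hadley→North→Ash→Fern: 8+16+17+11+13 = 65
… (106 more)
Cedar→North→Ridge→Ash→Hadley→Fern: 7+4+9+7+14 = 41  ← best
The minimum is 41.
One shortest path: Cedar → North → Ridge → Ash → Hadley → Fern.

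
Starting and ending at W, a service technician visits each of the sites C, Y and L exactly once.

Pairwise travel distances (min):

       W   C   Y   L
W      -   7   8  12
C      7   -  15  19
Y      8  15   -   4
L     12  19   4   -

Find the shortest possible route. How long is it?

Shortest round trip = 38 min.

W - C - Y - L - W: 7+15+4+12 = 38
W - C - L - Y - W: 7+19+4+8 = 38
W - Y - C - L - W: 8+15+19+12 = 54
The minimum is 38.
One optimal route: W → C → Y → L → W (or its reverse).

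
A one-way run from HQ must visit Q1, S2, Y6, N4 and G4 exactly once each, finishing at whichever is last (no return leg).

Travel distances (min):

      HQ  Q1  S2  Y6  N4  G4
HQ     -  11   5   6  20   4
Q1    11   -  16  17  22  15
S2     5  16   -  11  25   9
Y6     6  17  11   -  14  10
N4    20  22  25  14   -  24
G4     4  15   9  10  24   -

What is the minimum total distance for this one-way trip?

There are 5! = 120 possible orderings.
HQ→Q1→S2→Y6→N4→G4: 11+16+11+14+24 = 76
HQ→Q1→S2→Y6→G4→N4: 11+16+11+10+24 = 72
HQ→Q1→S2→N4→Y6→G4: 11+16+25+14+10 = 76
HQ→Q1→S2→N4→G4→Y6: 11+16+25+24+10 = 86
HQ→Q1→S2→G4→Y6→N4: 11+16+9+10+14 = 60
HQ→Q1→S2→G4→N4→Y6: 11+16+9+24+14 = 74
HQ→Q1→Y6→S2→N4→G4: 11+17+11+25+24 = 88
HQ→Q1→Y6→S2→G4→N4: 11+17+11+9+24 = 72
HQ→Q1→Y6→N4→S2→G4: 11+17+14+25+9 = 76
HQ→Q1→Y6→N4→G4→S2: 11+17+14+24+9 = 75
HQ→Q1→Y6→G4→S2→N4: 11+17+10+9+25 = 72
HQ→Q1→Y6→G4→N4→S2: 11+17+10+24+25 = 87
HQ→Q1→N4→S2→Y6→G4: 11+22+25+11+10 = 79
HQ→Q1→N4→S2→G4→Y6: 11+22+25+9+10 = 77
… (106 more)
The minimum is 60.
One shortest path: HQ → Q1 → S2 → G4 → Y6 → N4.

60 min — the minimum one-way total.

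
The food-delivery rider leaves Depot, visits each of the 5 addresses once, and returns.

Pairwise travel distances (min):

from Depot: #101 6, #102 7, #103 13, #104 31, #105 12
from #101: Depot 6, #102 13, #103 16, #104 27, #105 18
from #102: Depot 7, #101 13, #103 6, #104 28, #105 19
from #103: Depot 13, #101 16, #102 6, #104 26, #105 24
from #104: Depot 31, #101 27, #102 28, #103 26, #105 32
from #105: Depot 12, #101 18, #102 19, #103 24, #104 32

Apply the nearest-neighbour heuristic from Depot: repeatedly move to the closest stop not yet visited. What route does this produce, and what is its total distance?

Depot → [#101:6 / #102:7 / #105:12 / #103:13 / #104:31] → #101 (6)
#101 → [#102:13 / #103:16 / #105:18 / #104:27] → #102 (13)
#102 → [#103:6 / #105:19 / #104:28] → #103 (6)
#103 → [#105:24 / #104:26] → #105 (24)
#105 → [#104:32] → #104 (32)
Return #104→Depot: 31.
Total = 6 + 13 + 6 + 24 + 32 + 31 = 112.

Total distance 112 min via the nearest-neighbour route Depot → #101 → #102 → #103 → #105 → #104 → Depot.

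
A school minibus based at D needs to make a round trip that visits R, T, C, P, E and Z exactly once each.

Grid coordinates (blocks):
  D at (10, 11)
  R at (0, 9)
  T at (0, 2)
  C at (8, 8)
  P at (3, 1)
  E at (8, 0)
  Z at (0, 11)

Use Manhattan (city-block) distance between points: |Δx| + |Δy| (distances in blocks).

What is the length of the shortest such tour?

With 6 stops there are 6!/2 = 360 distinct round trips (a route and its reverse cost the same).
D-R-T-C-P-E-Z-D: 12+7+14+12+6+19+10 = 80
D-R-T-C-P-Z-E-D: 12+7+14+12+13+19+13 = 90
D-R-T-C-E-P-Z-D: 12+7+14+8+6+13+10 = 70
D-R-T-C-E-Z-P-D: 12+7+14+8+19+13+17 = 90
D-R-T-C-Z-P-E-D: 12+7+14+11+13+6+13 = 76
D-R-T-C-Z-E-P-D: 12+7+14+11+19+6+17 = 86
D-R-T-P-C-E-Z-D: 12+7+4+12+8+19+10 = 72
D-R-T-P-C-Z-E-D: 12+7+4+12+11+19+13 = 78
… (352 more)
D-C-E-P-T-R-Z-D: 5+8+6+4+7+2+10 = 42  ← best
The minimum is 42.
One optimal route: D → C → E → P → T → R → Z → D (or its reverse).

Minimum total distance: 42 blocks.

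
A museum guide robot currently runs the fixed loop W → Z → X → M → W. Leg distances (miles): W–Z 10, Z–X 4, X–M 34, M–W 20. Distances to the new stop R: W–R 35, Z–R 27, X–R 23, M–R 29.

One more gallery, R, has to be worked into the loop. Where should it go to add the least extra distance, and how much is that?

+18 miles — insert R between X and M.

Insertion cost between consecutive stops i–j is d(i,R) + d(R,j) − d(i,j):
  between W and Z: 35 + 27 − 10 = 52
  between Z and X: 27 + 23 − 4 = 46
  between X and M: 23 + 29 − 34 = 18
  between M and W: 29 + 35 − 20 = 44
Cheapest insertion is between X and M, adding 18.
New total = 68 + 18 = 86.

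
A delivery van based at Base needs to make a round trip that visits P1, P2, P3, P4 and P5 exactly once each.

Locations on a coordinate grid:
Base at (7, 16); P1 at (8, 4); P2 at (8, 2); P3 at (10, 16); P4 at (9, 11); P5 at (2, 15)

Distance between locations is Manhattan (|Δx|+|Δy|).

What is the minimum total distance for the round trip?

44 — the shortest possible round trip.

There are 60 distinct closed tours to check (reversals are equivalent).
Base→P1→P2→P3→P4→P5→Base: 13+2+16+6+11+6 = 54
Base→P1→P2→P3→P5→P4→Base: 13+2+16+9+11+7 = 58
Base→P1→P2→P4→P3→P5→Base: 13+2+10+6+9+6 = 46
Base→P1→P2→P4→P5→P3→Base: 13+2+10+11+9+3 = 48
Base→P1→P2→P5→P3→P4→Base: 13+2+19+9+6+7 = 56
Base→P1→P2→P5→P4→P3→Base: 13+2+19+11+6+3 = 54
Base→P1→P3→P2→P4→P5→Base: 13+14+16+10+11+6 = 70
Base→P1→P3→P2→P5→P4→Base: 13+14+16+19+11+7 = 80
Base→P1→P3→P4→P2→P5→Base: 13+14+6+10+19+6 = 68
Base→P1→P3→P4→P5→P2→Base: 13+14+6+11+19+15 = 78
Base→P1→P3→P5→P2→P4→Base: 13+14+9+19+10+7 = 72
Base→P1→P3→P5→P4→P2→Base: 13+14+9+11+10+15 = 72
Base→P1→P4→P2→P3→P5→Base: 13+8+10+16+9+6 = 62
Base→P1→P4→P2→P5→P3→Base: 13+8+10+19+9+3 = 62
… (46 more)
Base→P3→P4→P1→P2→P5→Base: 3+6+8+2+19+6 = 44  ← best
The minimum is 44.
One optimal route: Base → P3 → P4 → P1 → P2 → P5 → Base (or its reverse).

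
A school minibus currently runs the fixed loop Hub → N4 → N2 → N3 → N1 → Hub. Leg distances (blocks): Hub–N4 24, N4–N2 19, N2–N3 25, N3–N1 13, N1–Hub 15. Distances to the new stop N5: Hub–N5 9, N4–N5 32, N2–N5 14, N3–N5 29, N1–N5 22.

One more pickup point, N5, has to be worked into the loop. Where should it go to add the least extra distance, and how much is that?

Insertion cost between consecutive stops i–j is d(i,N5) + d(N5,j) − d(i,j):
  between Hub and N4: 9 + 32 − 24 = 17
  between N4 and N2: 32 + 14 − 19 = 27
  between N2 and N3: 14 + 29 − 25 = 18
  between N3 and N1: 29 + 22 − 13 = 38
  between N1 and Hub: 22 + 9 − 15 = 16
Cheapest insertion is between N1 and Hub, adding 16.
New total = 96 + 16 = 112.

+16 blocks — insert N5 between N1 and Hub.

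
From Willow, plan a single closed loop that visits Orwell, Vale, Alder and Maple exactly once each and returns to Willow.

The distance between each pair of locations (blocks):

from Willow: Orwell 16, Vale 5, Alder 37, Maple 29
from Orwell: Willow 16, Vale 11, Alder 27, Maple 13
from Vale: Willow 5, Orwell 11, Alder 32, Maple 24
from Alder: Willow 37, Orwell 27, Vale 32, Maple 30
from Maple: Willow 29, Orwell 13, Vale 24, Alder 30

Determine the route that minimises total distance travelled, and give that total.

There are 12 distinct closed tours to check (reversals are equivalent).
Willow - Orwell - Vale - Alder - Maple - Willow: 16+11+32+30+29 = 118
Willow - Orwell - Vale - Maple - Alder - Willow: 16+11+24+30+37 = 118
Willow - Orwell - Alder - Vale - Maple - Willow: 16+27+32+24+29 = 128
Willow - Orwell - Alder - Maple - Vale - Willow: 16+27+30+24+5 = 102
Willow - Orwell - Maple - Vale - Alder - Willow: 16+13+24+32+37 = 122
Willow - Orwell - Maple - Alder - Vale - Willow: 16+13+30+32+5 = 96
Willow - Vale - Orwell - Alder - Maple - Willow: 5+11+27+30+29 = 102
Willow - Vale - Orwell - Maple - Alder - Willow: 5+11+13+30+37 = 96
Willow - Vale - Alder - Orwell - Maple - Willow: 5+32+27+13+29 = 106
Willow - Vale - Maple - Orwell - Alder - Willow: 5+24+13+27+37 = 106
Willow - Alder - Orwell - Vale - Maple - Willow: 37+27+11+24+29 = 128
Willow - Alder - Vale - Orwell - Maple - Willow: 37+32+11+13+29 = 122
The minimum is 96.
One optimal route: Willow → Orwell → Maple → Alder → Vale → Willow (or its reverse).

Minimum total distance: 96 blocks.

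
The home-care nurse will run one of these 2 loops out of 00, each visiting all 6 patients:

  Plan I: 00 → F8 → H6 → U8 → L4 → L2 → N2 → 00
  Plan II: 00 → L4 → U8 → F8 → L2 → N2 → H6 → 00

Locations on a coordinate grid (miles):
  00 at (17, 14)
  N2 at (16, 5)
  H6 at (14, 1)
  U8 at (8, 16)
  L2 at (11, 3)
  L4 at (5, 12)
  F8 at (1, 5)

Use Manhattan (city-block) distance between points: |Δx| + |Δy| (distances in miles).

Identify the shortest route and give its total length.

Shortest is Plan II, total 80 miles.

Plan I: 25 + 17 + 21 + 7 + 15 + 7 + 10 = 102
Plan II: 14 + 7 + 18 + 12 + 7 + 6 + 16 = 80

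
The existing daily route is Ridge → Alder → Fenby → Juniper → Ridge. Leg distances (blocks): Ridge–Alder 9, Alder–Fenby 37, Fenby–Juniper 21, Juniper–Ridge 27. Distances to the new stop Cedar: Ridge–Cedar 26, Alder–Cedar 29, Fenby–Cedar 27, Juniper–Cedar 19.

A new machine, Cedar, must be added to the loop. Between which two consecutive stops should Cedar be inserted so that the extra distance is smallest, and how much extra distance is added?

+18 blocks — insert Cedar between Juniper and Ridge.

Insertion cost between consecutive stops i–j is d(i,Cedar) + d(Cedar,j) − d(i,j):
  between Ridge and Alder: 26 + 29 − 9 = 46
  between Alder and Fenby: 29 + 27 − 37 = 19
  between Fenby and Juniper: 27 + 19 − 21 = 25
  between Juniper and Ridge: 19 + 26 − 27 = 18
Cheapest insertion is between Juniper and Ridge, adding 18.
New total = 94 + 18 = 112.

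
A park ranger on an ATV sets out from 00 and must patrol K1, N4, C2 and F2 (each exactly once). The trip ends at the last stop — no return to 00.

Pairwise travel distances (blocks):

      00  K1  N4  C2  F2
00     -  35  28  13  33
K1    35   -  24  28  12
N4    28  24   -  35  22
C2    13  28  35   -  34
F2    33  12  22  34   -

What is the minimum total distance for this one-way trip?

75 blocks — the minimum one-way total.

There are 4! = 24 possible orderings.
00 → K1 → N4 → C2 → F2: 35+24+35+34 = 128
00 → K1 → N4 → F2 → C2: 35+24+22+34 = 115
00 → K1 → C2 → N4 → F2: 35+28+35+22 = 120
00 → K1 → C2 → F2 → N4: 35+28+34+22 = 119
00 → K1 → F2 → N4 → C2: 35+12+22+35 = 104
00 → K1 → F2 → C2 → N4: 35+12+34+35 = 116
00 → N4 → K1 → C2 → F2: 28+24+28+34 = 114
00 → N4 → K1 → F2 → C2: 28+24+12+34 = 98
00 → N4 → C2 → K1 → F2: 28+35+28+12 = 103
00 → N4 → C2 → F2 → K1: 28+35+34+12 = 109
00 → N4 → F2 → K1 → C2: 28+22+12+28 = 90
00 → N4 → F2 → C2 → K1: 28+22+34+28 = 112
00 → C2 → K1 → N4 → F2: 13+28+24+22 = 87
00 → C2 → K1 → F2 → N4: 13+28+12+22 = 75
… (10 more)
The minimum is 75.
One shortest path: 00 → C2 → K1 → F2 → N4.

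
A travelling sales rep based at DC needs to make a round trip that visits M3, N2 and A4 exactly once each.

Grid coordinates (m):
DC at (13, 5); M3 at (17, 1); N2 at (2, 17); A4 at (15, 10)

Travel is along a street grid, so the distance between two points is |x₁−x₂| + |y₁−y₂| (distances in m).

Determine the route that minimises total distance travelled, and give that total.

Shortest round trip = 62 m.

With 3 stops there are 3!/2 = 3 distinct round trips (a route and its reverse cost the same).
DC - M3 - N2 - A4 - DC: 8+31+20+7 = 66
DC - M3 - A4 - N2 - DC: 8+11+20+23 = 62
DC - N2 - M3 - A4 - DC: 23+31+11+7 = 72
The minimum is 62.
One optimal route: DC → M3 → A4 → N2 → DC (or its reverse).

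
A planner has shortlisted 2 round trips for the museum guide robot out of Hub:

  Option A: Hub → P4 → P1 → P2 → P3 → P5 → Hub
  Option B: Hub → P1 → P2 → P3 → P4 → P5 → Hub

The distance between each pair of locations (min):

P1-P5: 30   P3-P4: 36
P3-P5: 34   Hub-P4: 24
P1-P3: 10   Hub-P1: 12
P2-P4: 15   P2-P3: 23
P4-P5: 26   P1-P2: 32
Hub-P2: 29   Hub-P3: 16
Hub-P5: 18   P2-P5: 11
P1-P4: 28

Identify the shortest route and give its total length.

Shortest is Option B, total 147 min.

Option A: 24 + 28 + 32 + 23 + 34 + 18 = 159
Option B: 12 + 32 + 23 + 36 + 26 + 18 = 147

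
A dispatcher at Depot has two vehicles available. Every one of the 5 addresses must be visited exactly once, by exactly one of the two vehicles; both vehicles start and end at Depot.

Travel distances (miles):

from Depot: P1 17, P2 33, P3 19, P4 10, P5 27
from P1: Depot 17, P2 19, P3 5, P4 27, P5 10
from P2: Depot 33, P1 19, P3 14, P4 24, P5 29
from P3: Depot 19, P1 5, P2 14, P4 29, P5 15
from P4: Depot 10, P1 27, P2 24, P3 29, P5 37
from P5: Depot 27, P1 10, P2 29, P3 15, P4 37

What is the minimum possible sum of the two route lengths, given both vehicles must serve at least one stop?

Try each way of splitting the stops between the two vehicles (each non-empty) and, for each split, find the best tour for each vehicle:
  {P1} + {P2, P3, P4, P5}: 34 + 90 = 124
  {P2} + {P1, P3, P4, P5}: 66 + 81 = 147
  {P1, P2} + {P3, P4, P5}: 69 + 81 = 150
  {P3} + {P1, P2, P4, P5}: 38 + 90 = 128
  {P1, P3} + {P2, P4, P5}: 41 + 90 = 131
  {P2, P3} + {P1, P4, P5}: 66 + 74 = 140
  … (15 splits in total)
  {P4} + {P1, P2, P3, P5}: 20 + 89 = 109  ← best
Best: vehicle 1 Depot → P4 → Depot = 20; vehicle 2 Depot → P1 → P5 → P2 → P3 → Depot = 89; combined 109.

109 miles — the smallest possible combined total.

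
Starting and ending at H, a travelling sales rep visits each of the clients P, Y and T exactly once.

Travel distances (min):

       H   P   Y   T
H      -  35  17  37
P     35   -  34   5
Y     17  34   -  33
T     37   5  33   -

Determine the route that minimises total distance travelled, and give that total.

H - P - Y - T - H: 35+34+33+37 = 139
H - P - T - Y - H: 35+5+33+17 = 90
H - Y - P - T - H: 17+34+5+37 = 93
The minimum is 90.
One optimal route: H → P → T → Y → H (or its reverse).

Shortest round trip = 90 min.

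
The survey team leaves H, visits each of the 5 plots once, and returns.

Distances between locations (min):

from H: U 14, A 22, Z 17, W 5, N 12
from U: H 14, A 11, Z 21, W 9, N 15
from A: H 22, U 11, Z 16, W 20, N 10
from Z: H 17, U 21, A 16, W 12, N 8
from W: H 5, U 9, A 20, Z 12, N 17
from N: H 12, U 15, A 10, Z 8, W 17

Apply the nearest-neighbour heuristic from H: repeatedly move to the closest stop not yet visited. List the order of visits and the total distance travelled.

At H the remaining stops are W 5, N 12, U 14, Z 17, A 22; go to W.
At W the remaining stops are U 9, Z 12, N 17, A 20; go to U.
At U the remaining stops are A 11, N 15, Z 21; go to A.
At A the remaining stops are N 10, Z 16; go to N.
At N the remaining stops are Z 8; go to Z.
Return Z→H: 17.
Total = 5 + 9 + 11 + 10 + 8 + 17 = 60.

Total distance 60 min via the nearest-neighbour route H → W → U → A → N → Z → H.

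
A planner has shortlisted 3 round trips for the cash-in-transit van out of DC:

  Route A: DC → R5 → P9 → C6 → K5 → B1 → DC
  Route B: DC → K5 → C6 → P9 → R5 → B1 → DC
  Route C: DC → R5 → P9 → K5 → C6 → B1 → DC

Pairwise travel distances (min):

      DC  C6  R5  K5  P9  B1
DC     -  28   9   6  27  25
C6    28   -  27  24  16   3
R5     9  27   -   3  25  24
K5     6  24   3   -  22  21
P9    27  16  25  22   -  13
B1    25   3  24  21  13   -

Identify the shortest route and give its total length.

Route A: 9 + 25 + 16 + 24 + 21 + 25 = 120
Route B: 6 + 24 + 16 + 25 + 24 + 25 = 120
Route C: 9 + 25 + 22 + 24 + 3 + 25 = 108

108 min — Route C is the shortest.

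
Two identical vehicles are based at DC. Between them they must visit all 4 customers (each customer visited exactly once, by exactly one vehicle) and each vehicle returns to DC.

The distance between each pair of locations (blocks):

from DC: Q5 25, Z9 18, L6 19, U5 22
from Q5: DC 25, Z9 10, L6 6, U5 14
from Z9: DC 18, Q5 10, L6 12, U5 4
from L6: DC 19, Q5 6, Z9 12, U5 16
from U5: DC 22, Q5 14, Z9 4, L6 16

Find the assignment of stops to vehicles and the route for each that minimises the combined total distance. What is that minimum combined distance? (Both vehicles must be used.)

There are 2^3 − 1 = 7 ways to divide the 4 stops into two non-empty groups. For each, the best each vehicle can do is its own shortest tour through its group:
  {Q5} + {Z9, L6, U5}: 50 + 57 = 107
  {Z9} + {Q5, L6, U5}: 36 + 61 = 97
  {Q5, Z9} + {L6, U5}: 53 + 57 = 110
  {L6} + {Q5, Z9, U5}: 38 + 61 = 99
  {Q5, L6} + {Z9, U5}: 50 + 44 = 94
  {Z9, L6} + {Q5, U5}: 49 + 61 = 110
  … (7 splits in total)
Best: vehicle 1 DC → Q5 → L6 → DC = 50; vehicle 2 DC → Z9 → U5 → DC = 44; combined 94.

Minimum combined distance: 94 blocks.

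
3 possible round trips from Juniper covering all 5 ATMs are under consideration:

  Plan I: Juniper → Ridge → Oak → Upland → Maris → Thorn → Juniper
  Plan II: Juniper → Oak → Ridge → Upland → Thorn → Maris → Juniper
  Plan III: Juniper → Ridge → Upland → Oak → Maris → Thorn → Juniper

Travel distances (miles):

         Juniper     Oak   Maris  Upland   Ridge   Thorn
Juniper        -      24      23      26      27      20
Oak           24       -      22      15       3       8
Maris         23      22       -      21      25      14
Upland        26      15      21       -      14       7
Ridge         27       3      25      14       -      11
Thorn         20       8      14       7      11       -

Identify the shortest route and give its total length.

Plan I: 27 + 3 + 15 + 21 + 14 + 20 = 100
Plan II: 24 + 3 + 14 + 7 + 14 + 23 = 85
Plan III: 27 + 14 + 15 + 22 + 14 + 20 = 112

85 miles — Plan II is the shortest.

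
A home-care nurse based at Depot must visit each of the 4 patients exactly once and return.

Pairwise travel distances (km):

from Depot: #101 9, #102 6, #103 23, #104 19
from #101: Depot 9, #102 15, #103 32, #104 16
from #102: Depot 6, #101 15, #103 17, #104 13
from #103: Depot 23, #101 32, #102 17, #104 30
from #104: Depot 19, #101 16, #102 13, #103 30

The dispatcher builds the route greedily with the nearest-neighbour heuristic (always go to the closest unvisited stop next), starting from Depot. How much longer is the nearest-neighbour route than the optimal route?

Depot: #102=6, #101=9, #104=19, #103=23 ⇒ #102
#102: #104=13, #101=15, #103=17 ⇒ #104
#104: #101=16, #103=30 ⇒ #101
#101: #103=32 ⇒ #103
NN route Depot → #102 → #104 → #101 → #103 → Depot costs 90.
Optimal: Depot → #101 → #104 → #102 → #103 → Depot costs 78 (by enumerating all 12 distinct tours).
Excess = 90 − 78 = 12.

Excess over optimum: 12 km.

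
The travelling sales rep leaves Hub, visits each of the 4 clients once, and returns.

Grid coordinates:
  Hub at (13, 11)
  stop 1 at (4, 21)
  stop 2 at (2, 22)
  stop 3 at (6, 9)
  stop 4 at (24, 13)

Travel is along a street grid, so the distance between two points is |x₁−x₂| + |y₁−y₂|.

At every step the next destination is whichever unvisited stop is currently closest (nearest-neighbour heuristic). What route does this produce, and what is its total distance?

At Hub the remaining stops are stop 3 9, stop 4 13, stop 1 19, stop 2 22; go to stop 3.
At stop 3 the remaining stops are stop 1 14, stop 2 17, stop 4 22; go to stop 1.
At stop 1 the remaining stops are stop 2 3, stop 4 28; go to stop 2.
At stop 2 the remaining stops are stop 4 31; go to stop 4.
Return stop 4→Hub: 13.
Total = 9 + 14 + 3 + 31 + 13 = 70.

Total distance 70 via the nearest-neighbour route Hub → stop 3 → stop 1 → stop 2 → stop 4 → Hub.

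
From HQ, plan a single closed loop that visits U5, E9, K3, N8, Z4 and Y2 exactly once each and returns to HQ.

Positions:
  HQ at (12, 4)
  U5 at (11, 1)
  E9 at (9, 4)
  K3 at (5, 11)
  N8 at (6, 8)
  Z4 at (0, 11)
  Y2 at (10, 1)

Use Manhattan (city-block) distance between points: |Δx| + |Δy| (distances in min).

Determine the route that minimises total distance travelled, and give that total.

There are 360 distinct closed tours to check (reversals are equivalent).
HQ → U5 → E9 → K3 → N8 → Z4 → Y2 → HQ: 4+5+11+4+9+20+5 = 58
HQ → U5 → E9 → K3 → N8 → Y2 → Z4 → HQ: 4+5+11+4+11+20+19 = 74
HQ → U5 → E9 → K3 → Z4 → N8 → Y2 → HQ: 4+5+11+5+9+11+5 = 50
HQ → U5 → E9 → K3 → Z4 → Y2 → N8 → HQ: 4+5+11+5+20+11+10 = 66
HQ → U5 → E9 → K3 → Y2 → N8 → Z4 → HQ: 4+5+11+15+11+9+19 = 74
HQ → U5 → E9 → K3 → Y2 → Z4 → N8 → HQ: 4+5+11+15+20+9+10 = 74
HQ → U5 → E9 → N8 → K3 → Z4 → Y2 → HQ: 4+5+7+4+5+20+5 = 50
HQ → U5 → E9 → N8 → K3 → Y2 → Z4 → HQ: 4+5+7+4+15+20+19 = 74
… (352 more)
HQ → U5 → Y2 → E9 → K3 → Z4 → N8 → HQ: 4+1+4+11+5+9+10 = 44  ← best
The minimum is 44.
One optimal route: HQ → U5 → Y2 → E9 → K3 → Z4 → N8 → HQ (or its reverse).

Minimum total distance: 44 min.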